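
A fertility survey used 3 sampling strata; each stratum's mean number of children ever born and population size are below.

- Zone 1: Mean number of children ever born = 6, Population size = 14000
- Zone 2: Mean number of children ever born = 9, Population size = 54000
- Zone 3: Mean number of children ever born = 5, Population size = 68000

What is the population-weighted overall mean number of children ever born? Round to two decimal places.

6.69

Σ Nₕ·x̄ₕ = 6×14000 + 9×54000 + 5×68000
  = 910000
Σ Nₕ = 136000
Overall mean = 910000 / 136000 = 6.6911765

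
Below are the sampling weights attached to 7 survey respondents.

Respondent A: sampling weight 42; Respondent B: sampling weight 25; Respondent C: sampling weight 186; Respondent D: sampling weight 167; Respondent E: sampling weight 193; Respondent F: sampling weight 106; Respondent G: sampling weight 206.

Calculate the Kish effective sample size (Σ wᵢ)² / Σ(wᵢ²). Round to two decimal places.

Σ wᵢ = 42 + 25 + 186 + 167 + 193 + 106 + 206 = 925
Σ wᵢ² = 1764 + 625 + 34596 + 27889 + 37249 + 11236 + 42436 = 155795
n_eff = 925² / 155795 = 855625 / 155795 = 5.4919927

5.49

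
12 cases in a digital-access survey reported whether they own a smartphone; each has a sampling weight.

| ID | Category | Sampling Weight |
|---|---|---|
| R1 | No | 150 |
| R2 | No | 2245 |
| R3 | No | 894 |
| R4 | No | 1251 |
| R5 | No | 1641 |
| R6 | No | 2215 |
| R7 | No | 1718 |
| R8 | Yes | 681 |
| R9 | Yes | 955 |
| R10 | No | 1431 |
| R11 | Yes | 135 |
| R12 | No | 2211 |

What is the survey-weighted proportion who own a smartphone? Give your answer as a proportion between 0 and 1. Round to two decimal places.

Sum of weights for 'Yes' = 681 + 955 + 135 = 1771
Total weight = 150 + 2245 + 894 + 1251 + 1641 + 2215 + 1718 + 681 + 955 + 1431 + 135 + 2211 = 15527
Weighted proportion = 1771 / 15527 = 0.11405938

0.11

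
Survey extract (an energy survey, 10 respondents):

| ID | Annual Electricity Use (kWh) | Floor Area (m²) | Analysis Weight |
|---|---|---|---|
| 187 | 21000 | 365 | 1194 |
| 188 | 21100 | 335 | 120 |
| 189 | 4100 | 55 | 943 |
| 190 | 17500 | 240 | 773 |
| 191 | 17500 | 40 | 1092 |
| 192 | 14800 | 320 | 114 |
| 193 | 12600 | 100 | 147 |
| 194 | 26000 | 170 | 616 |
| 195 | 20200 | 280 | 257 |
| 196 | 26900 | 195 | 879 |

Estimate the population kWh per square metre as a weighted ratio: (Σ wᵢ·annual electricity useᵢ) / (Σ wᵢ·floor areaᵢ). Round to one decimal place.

97.3

Σ wᵢ·y = 21000×1194 + 21100×120 + 4100×943 + 17500×773 + 17500×1092 + 14800×114 + 12600×147 + 26000×616 + 20200×257 + 26900×879
  = 25074000 + 2532000 + 3866300 + 13527500 + 19110000 + 1687200 + 1852200 + 16016000 + 5191400 + 23645100 = 112501700
Σ wᵢ·x = 365×1194 + 335×120 + 55×943 + 240×773 + 40×1092 + 320×114 + 100×147 + 170×616 + 280×257 + 195×879
  = 435810 + 40200 + 51865 + 185520 + 43680 + 36480 + 14700 + 104720 + 71960 + 171405 = 1156340
Ratio = 112501700 / 1156340 = 97.291195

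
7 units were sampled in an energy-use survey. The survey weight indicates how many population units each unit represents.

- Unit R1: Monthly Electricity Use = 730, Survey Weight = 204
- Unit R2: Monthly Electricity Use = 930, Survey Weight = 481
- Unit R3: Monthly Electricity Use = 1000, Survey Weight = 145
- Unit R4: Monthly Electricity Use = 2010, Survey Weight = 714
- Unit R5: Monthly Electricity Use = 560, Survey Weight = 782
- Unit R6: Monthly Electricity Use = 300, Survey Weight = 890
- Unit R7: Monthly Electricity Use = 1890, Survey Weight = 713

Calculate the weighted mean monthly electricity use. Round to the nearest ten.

Weighted sum = 4228880
Sum of weights = 3929
Weighted mean = 4228880 / 3929 = 1076.3248

1080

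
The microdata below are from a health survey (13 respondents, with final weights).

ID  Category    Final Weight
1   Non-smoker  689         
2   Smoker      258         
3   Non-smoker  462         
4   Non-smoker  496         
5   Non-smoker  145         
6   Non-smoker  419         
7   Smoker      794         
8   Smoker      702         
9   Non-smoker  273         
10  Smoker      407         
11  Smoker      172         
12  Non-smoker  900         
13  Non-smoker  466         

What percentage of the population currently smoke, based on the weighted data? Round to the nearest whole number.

38

Sum of weights for 'Smoker' = 258 + 794 + 702 + 407 + 172 = 2333
Total weight = 6183
Weighted proportion = 2333 / 6183 = 0.37732492 → 37.732492%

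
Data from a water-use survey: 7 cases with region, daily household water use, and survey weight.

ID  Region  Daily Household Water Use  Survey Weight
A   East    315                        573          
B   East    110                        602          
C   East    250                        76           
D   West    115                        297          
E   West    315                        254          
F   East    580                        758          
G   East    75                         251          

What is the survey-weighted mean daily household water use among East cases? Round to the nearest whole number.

320

East rows: A, B, C, F, G
Weighted sum = 315×573 + 110×602 + 250×76 + 580×758 + 75×251
  = 180495 + 66220 + 19000 + 439640 + 18825 = 724180
Sum of weights = 573 + 602 + 76 + 758 + 251 = 2260
Weighted mean = 724180 / 2260 = 320.43363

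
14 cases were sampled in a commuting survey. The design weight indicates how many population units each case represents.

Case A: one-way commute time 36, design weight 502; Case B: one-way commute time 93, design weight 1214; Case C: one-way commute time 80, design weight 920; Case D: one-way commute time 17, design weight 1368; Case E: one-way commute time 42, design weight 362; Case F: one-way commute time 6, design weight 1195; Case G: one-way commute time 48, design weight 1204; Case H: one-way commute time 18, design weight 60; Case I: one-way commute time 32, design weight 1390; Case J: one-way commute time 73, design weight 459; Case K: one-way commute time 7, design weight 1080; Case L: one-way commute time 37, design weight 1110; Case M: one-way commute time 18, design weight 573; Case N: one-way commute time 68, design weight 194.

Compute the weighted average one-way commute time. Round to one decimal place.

39.5

Weighted sum = 459199
Sum of weights = 11631
Weighted mean = 459199 / 11631 = 39.480612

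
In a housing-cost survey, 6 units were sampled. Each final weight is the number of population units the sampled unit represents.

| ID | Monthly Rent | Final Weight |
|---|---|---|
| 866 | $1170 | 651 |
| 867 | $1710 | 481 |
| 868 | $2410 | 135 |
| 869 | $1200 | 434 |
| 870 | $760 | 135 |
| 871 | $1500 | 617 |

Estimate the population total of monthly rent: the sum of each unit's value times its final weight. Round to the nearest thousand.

Weighted total = 3458430

3458000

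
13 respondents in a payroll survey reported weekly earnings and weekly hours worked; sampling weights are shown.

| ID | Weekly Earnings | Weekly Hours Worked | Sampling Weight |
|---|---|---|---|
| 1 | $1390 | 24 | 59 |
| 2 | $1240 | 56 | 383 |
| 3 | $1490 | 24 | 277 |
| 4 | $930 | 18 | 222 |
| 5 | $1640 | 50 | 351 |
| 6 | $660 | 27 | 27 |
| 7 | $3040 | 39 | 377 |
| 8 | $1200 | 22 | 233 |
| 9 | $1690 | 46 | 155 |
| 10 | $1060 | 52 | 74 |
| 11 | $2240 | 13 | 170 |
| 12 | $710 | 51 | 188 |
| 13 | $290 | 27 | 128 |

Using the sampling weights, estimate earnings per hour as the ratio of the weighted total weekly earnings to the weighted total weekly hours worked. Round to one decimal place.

41.8

Σ wᵢ·y = 4087050
Σ wᵢ·x = 97848
Ratio = 4087050 / 97848 = 41.769377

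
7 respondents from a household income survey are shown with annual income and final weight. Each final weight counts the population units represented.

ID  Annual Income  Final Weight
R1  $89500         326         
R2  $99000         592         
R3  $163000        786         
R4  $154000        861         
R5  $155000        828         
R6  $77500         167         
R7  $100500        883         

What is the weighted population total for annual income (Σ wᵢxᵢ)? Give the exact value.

578521000

Weighted total = 89500×326 + 99000×592 + 163000×786 + 154000×861 + 155000×828 + 77500×167 + 100500×883
  = 29177000 + 58608000 + 128118000 + 132594000 + 128340000 + 12942500 + 88741500 = 578521000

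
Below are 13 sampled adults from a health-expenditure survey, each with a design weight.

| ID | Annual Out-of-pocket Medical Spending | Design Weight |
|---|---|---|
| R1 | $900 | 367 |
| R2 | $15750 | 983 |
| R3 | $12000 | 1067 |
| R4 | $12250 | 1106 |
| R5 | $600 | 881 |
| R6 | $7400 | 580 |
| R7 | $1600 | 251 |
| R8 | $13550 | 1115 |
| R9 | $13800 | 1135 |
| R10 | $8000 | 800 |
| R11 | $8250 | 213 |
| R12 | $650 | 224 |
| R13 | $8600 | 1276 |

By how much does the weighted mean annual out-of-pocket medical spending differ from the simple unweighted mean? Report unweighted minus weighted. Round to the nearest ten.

Unweighted sum = 103350
Unweighted mean = 103350 / 13 = 7950
Weighted sum = 97434950
Sum of weights = 9998
Weighted mean = 97434950 / 9998 = 9745.4441
Difference (unweighted minus weighted) = -1795.4441

-1800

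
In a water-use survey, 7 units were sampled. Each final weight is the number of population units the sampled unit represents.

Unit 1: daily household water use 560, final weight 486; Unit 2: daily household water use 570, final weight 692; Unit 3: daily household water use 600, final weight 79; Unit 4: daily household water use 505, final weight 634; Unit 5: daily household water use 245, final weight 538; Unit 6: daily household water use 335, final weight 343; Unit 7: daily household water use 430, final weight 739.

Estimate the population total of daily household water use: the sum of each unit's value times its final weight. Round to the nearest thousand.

1599000

Weighted total = 560×486 + 570×692 + 600×79 + 505×634 + 245×538 + 335×343 + 430×739
  = 272160 + 394440 + 47400 + 320170 + 131810 + 114905 + 317770 = 1598655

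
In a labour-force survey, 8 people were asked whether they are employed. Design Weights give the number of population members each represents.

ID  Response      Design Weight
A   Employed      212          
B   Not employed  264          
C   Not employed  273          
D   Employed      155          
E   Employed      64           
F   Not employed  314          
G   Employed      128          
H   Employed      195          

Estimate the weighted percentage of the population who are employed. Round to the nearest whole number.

Sum of weights for 'Employed' = 212 + 155 + 64 + 128 + 195 = 754
Total weight = 212 + 264 + 273 + 155 + 64 + 314 + 128 + 195 = 1605
Weighted proportion = 754 / 1605 = 0.46978193 → 46.978193%

47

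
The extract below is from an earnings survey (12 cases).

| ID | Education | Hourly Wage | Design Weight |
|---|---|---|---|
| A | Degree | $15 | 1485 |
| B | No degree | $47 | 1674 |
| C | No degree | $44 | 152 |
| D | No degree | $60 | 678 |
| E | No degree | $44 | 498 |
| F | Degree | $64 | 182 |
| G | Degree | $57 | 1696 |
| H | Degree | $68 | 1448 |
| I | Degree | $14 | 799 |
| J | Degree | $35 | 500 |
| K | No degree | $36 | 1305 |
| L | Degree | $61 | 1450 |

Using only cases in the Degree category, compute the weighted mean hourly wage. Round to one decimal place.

Degree rows: A, F, G, H, I, J, L
Weighted sum = 15×1485 + 64×182 + 57×1696 + 68×1448 + 14×799 + 35×500 + 61×1450
  = 22275 + 11648 + 96672 + 98464 + 11186 + 17500 + 88450 = 346195
Sum of weights = 1485 + 182 + 1696 + 1448 + 799 + 500 + 1450 = 7560
Weighted mean = 346195 / 7560 = 45.792989

45.8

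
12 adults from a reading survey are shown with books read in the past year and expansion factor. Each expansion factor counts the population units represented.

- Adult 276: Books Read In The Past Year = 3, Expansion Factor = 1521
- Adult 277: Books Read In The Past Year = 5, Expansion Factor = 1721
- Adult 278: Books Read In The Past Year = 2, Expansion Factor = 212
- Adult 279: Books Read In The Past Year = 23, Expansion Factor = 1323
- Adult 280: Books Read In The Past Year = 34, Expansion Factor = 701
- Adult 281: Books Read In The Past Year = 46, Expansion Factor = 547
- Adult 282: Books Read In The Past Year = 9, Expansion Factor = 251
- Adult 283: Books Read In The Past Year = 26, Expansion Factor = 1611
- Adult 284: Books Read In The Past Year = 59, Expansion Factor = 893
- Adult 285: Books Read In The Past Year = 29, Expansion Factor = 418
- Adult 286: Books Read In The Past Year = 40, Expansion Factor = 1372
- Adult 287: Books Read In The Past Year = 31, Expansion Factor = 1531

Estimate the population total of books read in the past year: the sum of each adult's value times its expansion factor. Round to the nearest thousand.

304000

Weighted total = 3×1521 + 5×1721 + 2×212 + 23×1323 + 34×701 + 46×547 + 9×251 + 26×1611 + 59×893 + 29×418 + 40×1372 + 31×1531
  = 4563 + 8605 + 424 + 30429 + 23834 + 25162 + 2259 + 41886 + 52687 + 12122 + 54880 + 47461 = 304312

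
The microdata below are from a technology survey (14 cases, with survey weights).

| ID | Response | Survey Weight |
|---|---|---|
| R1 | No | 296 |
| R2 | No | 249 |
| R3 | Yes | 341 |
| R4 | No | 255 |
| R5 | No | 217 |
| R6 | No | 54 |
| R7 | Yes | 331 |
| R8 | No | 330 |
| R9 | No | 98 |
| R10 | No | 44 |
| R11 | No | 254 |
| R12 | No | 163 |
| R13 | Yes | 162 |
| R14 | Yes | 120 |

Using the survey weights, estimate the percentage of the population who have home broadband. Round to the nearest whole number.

Sum of weights for 'Yes' = 341 + 331 + 162 + 120 = 954
Total weight = 2914
Weighted proportion = 954 / 2914 = 0.32738504 → 32.738504%

33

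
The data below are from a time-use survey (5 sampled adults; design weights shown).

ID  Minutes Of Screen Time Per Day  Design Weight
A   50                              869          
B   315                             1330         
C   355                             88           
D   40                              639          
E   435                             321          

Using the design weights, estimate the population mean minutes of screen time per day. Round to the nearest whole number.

Weighted sum = 50×869 + 315×1330 + 355×88 + 40×639 + 435×321
  = 43450 + 418950 + 31240 + 25560 + 139635 = 658835
Sum of weights = 3247
Weighted mean = 658835 / 3247 = 202.90576

203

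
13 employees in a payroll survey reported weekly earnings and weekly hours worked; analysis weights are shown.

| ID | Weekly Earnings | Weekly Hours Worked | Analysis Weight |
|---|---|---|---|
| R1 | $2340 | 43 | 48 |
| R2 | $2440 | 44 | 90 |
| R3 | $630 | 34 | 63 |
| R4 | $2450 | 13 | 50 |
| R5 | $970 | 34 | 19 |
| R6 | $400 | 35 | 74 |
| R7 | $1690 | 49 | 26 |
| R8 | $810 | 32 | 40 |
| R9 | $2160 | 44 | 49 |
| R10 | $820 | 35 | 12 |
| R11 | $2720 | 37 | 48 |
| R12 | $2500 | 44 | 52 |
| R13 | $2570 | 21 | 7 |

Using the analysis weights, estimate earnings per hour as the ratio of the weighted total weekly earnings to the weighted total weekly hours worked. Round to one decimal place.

47.3

Σ wᵢ·y = 1012710
Σ wᵢ·x = 21393
Ratio = 1012710 / 21393 = 47.338382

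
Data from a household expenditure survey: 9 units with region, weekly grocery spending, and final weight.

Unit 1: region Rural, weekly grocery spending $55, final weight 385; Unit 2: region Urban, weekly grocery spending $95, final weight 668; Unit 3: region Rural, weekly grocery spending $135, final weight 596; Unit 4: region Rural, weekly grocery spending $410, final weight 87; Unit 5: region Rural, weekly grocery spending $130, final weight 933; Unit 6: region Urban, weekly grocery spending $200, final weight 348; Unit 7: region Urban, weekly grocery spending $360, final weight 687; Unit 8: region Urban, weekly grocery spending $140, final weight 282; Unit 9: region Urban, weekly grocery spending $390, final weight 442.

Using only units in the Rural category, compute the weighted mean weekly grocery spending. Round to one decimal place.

129.2

Rural rows: 1, 3, 4, 5
Weighted sum = 55×385 + 135×596 + 410×87 + 130×933
  = 258595
Sum of weights = 385 + 596 + 87 + 933 = 2001
Weighted mean = 258595 / 2001 = 129.23288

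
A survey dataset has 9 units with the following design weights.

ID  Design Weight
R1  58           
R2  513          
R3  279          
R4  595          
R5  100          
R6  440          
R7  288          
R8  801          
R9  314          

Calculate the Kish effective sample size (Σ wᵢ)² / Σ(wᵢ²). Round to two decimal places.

6.65

Σ wᵢ = 3388
Σ wᵢ² = 3364 + 263169 + 77841 + 354025 + 10000 + 193600 + 82944 + 641601 + 98596 = 1725140
n_eff = 3388² / 1725140 = 11478544 / 1725140 = 6.6536884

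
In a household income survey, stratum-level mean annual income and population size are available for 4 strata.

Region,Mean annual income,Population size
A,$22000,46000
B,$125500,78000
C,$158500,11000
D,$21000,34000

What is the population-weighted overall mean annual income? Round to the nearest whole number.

Σ Nₕ·x̄ₕ = 13258500000
Σ Nₕ = 46000 + 78000 + 11000 + 34000 = 169000
Overall mean = 13258500000 / 169000 = 78452.663

78453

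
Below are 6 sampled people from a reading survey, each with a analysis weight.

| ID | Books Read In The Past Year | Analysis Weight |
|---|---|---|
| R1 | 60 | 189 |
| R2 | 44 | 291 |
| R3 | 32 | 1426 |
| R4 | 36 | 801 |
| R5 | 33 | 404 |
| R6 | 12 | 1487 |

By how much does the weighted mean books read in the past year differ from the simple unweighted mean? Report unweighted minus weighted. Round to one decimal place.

7.9

Unweighted sum = 60 + 44 + 32 + 36 + 33 + 12 = 217
Unweighted mean = 217 / 6 = 36.166667
Weighted sum = 60×189 + 44×291 + 32×1426 + 36×801 + 33×404 + 12×1487
  = 11340 + 12804 + 45632 + 28836 + 13332 + 17844 = 129788
Sum of weights = 189 + 291 + 1426 + 801 + 404 + 1487 = 4598
Weighted mean = 129788 / 4598 = 28.227055
Difference (unweighted minus weighted) = 7.9396114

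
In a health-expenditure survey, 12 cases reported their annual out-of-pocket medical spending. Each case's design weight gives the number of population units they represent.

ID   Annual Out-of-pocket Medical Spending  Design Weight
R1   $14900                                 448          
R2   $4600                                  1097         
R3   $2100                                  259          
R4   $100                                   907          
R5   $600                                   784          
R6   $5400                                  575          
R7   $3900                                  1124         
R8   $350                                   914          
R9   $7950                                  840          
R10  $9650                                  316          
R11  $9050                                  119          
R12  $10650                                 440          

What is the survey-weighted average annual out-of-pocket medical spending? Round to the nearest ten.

Weighted sum = 14900×448 + 4600×1097 + 2100×259 + 100×907 + 600×784 + 5400×575 + 3900×1124 + 350×914 + 7950×840 + 9650×316 + 9050×119 + 10650×440
  = 6675200 + 5046200 + 543900 + 90700 + 470400 + 3105000 + 4383600 + 319900 + 6678000 + 3049400 + 1076950 + 4686000 = 36125250
Sum of weights = 448 + 1097 + 259 + 907 + 784 + 575 + 1124 + 914 + 840 + 316 + 119 + 440 = 7823
Weighted mean = 36125250 / 7823 = 4617.8256

4620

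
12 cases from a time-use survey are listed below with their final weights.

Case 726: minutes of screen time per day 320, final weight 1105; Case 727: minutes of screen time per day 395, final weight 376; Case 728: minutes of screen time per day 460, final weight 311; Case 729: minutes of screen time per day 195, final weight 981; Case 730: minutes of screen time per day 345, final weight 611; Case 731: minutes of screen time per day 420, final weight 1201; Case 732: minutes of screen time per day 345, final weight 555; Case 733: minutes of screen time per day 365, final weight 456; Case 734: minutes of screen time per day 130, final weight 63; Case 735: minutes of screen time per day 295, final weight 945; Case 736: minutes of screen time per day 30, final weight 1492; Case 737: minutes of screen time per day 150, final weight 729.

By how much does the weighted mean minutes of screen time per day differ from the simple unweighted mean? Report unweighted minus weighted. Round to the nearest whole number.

21

Unweighted sum = 320 + 395 + 460 + 195 + 345 + 420 + 345 + 365 + 130 + 295 + 30 + 150 = 3450
Unweighted mean = 3450 / 12 = 287.5
Weighted sum = 320×1105 + 395×376 + 460×311 + 195×981 + 345×611 + 420×1201 + 345×555 + 365×456 + 130×63 + 295×945 + 30×1492 + 150×729
  = 353600 + 148520 + 143060 + 191295 + 210795 + 504420 + 191475 + 166440 + 8190 + 278775 + 44760 + 109350 = 2350680
Sum of weights = 1105 + 376 + 311 + 981 + 611 + 1201 + 555 + 456 + 63 + 945 + 1492 + 729 = 8825
Weighted mean = 2350680 / 8825 = 266.36601
Difference (unweighted minus weighted) = 21.133994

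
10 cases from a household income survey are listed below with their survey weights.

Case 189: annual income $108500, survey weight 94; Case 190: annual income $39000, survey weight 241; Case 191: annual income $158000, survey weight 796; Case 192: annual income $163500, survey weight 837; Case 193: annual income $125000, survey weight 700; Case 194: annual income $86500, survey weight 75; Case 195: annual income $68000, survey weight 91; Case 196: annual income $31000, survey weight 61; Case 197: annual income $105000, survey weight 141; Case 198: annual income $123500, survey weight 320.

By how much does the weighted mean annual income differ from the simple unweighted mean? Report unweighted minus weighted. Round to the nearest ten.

Unweighted sum = 108500 + 39000 + 158000 + 163500 + 125000 + 86500 + 68000 + 31000 + 105000 + 123500 = 1008000
Unweighted mean = 1008000 / 10 = 100800
Weighted sum = 108500×94 + 39000×241 + 158000×796 + 163500×837 + 125000×700 + 86500×75 + 68000×91 + 31000×61 + 105000×141 + 123500×320
  = 438607000
Sum of weights = 94 + 241 + 796 + 837 + 700 + 75 + 91 + 61 + 141 + 320 = 3356
Weighted mean = 438607000 / 3356 = 130693.38
Difference (unweighted minus weighted) = -29893.385

-29890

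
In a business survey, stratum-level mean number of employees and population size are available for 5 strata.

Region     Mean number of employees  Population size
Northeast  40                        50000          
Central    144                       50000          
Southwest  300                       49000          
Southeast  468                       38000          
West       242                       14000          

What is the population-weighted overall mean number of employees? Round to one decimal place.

Σ Nₕ·x̄ₕ = 45072000
Σ Nₕ = 50000 + 50000 + 49000 + 38000 + 14000 = 201000
Overall mean = 45072000 / 201000 = 224.23881

224.2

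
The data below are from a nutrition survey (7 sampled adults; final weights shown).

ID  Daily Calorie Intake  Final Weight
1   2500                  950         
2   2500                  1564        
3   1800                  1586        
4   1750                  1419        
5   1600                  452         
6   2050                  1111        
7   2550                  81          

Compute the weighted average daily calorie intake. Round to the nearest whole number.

2070

Weighted sum = 2500×950 + 2500×1564 + 1800×1586 + 1750×1419 + 1600×452 + 2050×1111 + 2550×81
  = 14830350
Sum of weights = 950 + 1564 + 1586 + 1419 + 452 + 1111 + 81 = 7163
Weighted mean = 14830350 / 7163 = 2070.4104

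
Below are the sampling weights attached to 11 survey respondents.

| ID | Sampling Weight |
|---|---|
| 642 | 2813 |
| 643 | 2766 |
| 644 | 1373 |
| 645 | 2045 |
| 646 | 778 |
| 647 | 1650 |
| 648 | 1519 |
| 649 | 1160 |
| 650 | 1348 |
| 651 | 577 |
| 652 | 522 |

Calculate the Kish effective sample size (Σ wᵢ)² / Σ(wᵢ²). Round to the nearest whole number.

9

Σ wᵢ = 2813 + 2766 + 1373 + 2045 + 778 + 1650 + 1519 + 1160 + 1348 + 577 + 522 = 16551
Σ wᵢ² = 31034141
n_eff = 16551² / 31034141 = 273935601 / 31034141 = 8.826911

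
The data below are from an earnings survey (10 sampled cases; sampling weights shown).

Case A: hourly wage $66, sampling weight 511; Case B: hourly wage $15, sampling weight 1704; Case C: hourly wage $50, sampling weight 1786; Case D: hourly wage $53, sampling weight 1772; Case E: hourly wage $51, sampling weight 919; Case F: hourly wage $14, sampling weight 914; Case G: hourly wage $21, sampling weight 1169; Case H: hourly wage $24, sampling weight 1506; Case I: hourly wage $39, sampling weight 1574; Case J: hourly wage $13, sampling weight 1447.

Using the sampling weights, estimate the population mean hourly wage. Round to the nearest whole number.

33

Weighted sum = 66×511 + 15×1704 + 50×1786 + 53×1772 + 51×919 + 14×914 + 21×1169 + 24×1506 + 39×1574 + 13×1447
  = 443057
Sum of weights = 511 + 1704 + 1786 + 1772 + 919 + 914 + 1169 + 1506 + 1574 + 1447 = 13302
Weighted mean = 443057 / 13302 = 33.307548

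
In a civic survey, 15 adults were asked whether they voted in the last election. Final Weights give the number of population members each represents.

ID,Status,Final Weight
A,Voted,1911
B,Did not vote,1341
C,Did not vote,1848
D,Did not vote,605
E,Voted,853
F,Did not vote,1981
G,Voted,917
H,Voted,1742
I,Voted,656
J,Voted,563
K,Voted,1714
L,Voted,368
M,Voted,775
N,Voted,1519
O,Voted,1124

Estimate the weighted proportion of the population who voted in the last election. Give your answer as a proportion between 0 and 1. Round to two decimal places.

Sum of weights for 'Voted' = 1911 + 853 + 917 + 1742 + 656 + 563 + 1714 + 368 + 775 + 1519 + 1124 = 12142
Total weight = 17917
Weighted proportion = 12142 / 17917 = 0.67768042

0.68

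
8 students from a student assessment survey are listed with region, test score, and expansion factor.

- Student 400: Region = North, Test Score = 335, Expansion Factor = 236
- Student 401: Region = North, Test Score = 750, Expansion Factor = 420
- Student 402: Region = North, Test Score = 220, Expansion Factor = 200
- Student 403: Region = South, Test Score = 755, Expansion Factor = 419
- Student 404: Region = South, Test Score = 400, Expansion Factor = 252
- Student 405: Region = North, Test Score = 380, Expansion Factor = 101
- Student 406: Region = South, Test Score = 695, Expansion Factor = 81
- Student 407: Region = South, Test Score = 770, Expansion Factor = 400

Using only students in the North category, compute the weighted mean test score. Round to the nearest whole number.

North rows: 400, 401, 402, 405
Weighted sum = 335×236 + 750×420 + 220×200 + 380×101
  = 79060 + 315000 + 44000 + 38380 = 476440
Sum of weights = 236 + 420 + 200 + 101 = 957
Weighted mean = 476440 / 957 = 497.84744

498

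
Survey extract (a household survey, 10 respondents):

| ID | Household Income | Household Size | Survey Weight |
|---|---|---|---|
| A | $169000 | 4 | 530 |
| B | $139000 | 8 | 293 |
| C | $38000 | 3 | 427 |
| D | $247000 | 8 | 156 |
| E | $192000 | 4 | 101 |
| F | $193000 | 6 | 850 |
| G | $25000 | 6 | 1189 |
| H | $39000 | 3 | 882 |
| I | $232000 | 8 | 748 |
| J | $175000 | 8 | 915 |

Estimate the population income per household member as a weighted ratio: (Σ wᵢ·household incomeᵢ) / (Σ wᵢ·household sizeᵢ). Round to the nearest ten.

Σ wᵢ·y = 169000×530 + 139000×293 + 38000×427 + 247000×156 + 192000×101 + 193000×850 + 25000×1189 + 39000×882 + 232000×748 + 175000×915
  = 766281000
Σ wᵢ·x = 35581
Ratio = 766281000 / 35581 = 21536.241

21540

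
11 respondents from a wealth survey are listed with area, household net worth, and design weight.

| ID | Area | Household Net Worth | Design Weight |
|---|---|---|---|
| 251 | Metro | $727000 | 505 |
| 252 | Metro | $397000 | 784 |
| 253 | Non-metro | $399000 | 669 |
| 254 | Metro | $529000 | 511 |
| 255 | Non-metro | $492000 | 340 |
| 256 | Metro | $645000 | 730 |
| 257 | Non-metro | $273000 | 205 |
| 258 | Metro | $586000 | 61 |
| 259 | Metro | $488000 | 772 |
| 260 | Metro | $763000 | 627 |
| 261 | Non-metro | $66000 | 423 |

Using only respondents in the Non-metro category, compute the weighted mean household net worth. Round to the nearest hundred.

Non-metro rows: 253, 255, 257, 261
Weighted sum = 399000×669 + 492000×340 + 273000×205 + 66000×423
  = 266931000 + 167280000 + 55965000 + 27918000 = 518094000
Sum of weights = 669 + 340 + 205 + 423 = 1637
Weighted mean = 518094000 / 1637 = 316489.92

316500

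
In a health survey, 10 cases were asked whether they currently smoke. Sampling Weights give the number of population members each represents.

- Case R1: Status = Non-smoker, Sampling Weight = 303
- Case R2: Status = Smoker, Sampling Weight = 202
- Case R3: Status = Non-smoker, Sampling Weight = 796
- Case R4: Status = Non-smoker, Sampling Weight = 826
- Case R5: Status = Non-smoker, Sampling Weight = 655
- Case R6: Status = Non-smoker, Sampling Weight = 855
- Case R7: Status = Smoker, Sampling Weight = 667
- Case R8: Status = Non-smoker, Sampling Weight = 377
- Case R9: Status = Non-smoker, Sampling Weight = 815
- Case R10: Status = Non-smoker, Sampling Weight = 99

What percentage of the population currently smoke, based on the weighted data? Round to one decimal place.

15.5

Sum of weights for 'Smoker' = 202 + 667 = 869
Total weight = 303 + 202 + 796 + 826 + 655 + 855 + 667 + 377 + 815 + 99 = 5595
Weighted proportion = 869 / 5595 = 0.15531725 → 15.531725%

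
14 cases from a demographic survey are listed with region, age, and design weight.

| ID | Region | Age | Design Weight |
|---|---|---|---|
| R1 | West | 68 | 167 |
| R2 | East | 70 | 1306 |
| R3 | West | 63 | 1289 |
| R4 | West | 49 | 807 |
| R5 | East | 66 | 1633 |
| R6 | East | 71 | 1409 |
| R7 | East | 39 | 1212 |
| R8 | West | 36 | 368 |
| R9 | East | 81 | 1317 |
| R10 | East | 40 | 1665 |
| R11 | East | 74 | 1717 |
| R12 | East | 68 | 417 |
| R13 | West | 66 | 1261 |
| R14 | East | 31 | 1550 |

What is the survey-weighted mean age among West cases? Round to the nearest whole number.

West rows: R1, R3, R4, R8, R13
Weighted sum = 228580
Sum of weights = 167 + 1289 + 807 + 368 + 1261 = 3892
Weighted mean = 228580 / 3892 = 58.73073

59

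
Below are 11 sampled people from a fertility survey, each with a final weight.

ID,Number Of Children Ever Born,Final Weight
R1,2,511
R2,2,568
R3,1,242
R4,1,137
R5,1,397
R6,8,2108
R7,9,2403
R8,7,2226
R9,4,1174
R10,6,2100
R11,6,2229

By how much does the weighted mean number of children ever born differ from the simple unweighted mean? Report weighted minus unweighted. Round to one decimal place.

Unweighted sum = 47
Unweighted mean = 47 / 11 = 4.2727273
Weighted sum = 2×511 + 2×568 + 1×242 + 1×137 + 1×397 + 8×2108 + 9×2403 + 7×2226 + 4×1174 + 6×2100 + 6×2229
  = 1022 + 1136 + 242 + 137 + 397 + 16864 + 21627 + 15582 + 4696 + 12600 + 13374 = 87677
Sum of weights = 511 + 568 + 242 + 137 + 397 + 2108 + 2403 + 2226 + 1174 + 2100 + 2229 = 14095
Weighted mean = 87677 / 14095 = 6.2204328
Difference (weighted minus unweighted) = 1.9477055

1.9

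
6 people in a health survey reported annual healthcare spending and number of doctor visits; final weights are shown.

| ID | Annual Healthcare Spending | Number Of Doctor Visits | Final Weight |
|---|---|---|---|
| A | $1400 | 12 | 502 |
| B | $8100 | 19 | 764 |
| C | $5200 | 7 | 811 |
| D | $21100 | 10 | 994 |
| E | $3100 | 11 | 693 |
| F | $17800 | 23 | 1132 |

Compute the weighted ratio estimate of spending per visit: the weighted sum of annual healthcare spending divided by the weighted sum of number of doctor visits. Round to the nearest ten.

780

Σ wᵢ·y = 54379700
Σ wᵢ·x = 12×502 + 19×764 + 7×811 + 10×994 + 11×693 + 23×1132
  = 6024 + 14516 + 5677 + 9940 + 7623 + 26036 = 69816
Ratio = 54379700 / 69816 = 778.90025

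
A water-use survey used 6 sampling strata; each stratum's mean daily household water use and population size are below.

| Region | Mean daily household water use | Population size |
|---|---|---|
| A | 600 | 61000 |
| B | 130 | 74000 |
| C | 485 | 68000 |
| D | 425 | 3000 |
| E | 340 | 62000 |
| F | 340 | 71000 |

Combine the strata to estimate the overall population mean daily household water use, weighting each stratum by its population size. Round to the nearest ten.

Σ Nₕ·x̄ₕ = 600×61000 + 130×74000 + 485×68000 + 425×3000 + 340×62000 + 340×71000
  = 36600000 + 9620000 + 32980000 + 1275000 + 21080000 + 24140000 = 125695000
Σ Nₕ = 339000
Overall mean = 125695000 / 339000 = 370.78171

370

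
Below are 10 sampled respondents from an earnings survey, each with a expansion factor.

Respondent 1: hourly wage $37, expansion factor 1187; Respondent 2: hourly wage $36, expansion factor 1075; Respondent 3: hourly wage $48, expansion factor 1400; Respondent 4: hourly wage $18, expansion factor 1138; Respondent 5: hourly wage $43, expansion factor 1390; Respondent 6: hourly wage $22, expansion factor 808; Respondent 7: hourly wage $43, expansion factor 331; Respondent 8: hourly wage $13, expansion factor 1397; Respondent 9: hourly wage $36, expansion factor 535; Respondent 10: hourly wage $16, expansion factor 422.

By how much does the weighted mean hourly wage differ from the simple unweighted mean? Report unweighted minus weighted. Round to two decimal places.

Unweighted sum = 312
Unweighted mean = 312 / 10 = 31.2
Weighted sum = 37×1187 + 36×1075 + 48×1400 + 18×1138 + 43×1390 + 22×808 + 43×331 + 13×1397 + 36×535 + 16×422
  = 306255
Sum of weights = 9683
Weighted mean = 306255 / 9683 = 31.628111
Difference (unweighted minus weighted) = -0.42811112

-0.43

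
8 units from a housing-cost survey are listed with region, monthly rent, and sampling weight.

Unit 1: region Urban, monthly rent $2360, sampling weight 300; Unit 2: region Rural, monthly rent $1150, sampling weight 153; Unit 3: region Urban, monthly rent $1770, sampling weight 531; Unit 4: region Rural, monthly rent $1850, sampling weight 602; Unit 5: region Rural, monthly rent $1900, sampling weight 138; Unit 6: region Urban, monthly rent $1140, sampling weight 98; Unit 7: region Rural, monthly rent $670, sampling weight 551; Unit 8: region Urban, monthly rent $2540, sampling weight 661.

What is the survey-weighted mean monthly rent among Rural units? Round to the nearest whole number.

Rural rows: 2, 4, 5, 7
Weighted sum = 1150×153 + 1850×602 + 1900×138 + 670×551
  = 175950 + 1113700 + 262200 + 369170 = 1921020
Sum of weights = 153 + 602 + 138 + 551 = 1444
Weighted mean = 1921020 / 1444 = 1330.3463

1330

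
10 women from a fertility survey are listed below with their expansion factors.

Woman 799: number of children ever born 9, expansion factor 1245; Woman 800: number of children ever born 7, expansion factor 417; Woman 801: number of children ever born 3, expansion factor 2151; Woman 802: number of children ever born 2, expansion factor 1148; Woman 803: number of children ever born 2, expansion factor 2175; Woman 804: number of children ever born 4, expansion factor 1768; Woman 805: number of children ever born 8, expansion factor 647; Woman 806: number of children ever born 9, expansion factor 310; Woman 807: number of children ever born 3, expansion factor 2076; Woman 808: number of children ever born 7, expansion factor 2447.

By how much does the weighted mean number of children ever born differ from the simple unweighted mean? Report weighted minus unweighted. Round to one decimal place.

-0.8

Unweighted sum = 9 + 7 + 3 + 2 + 2 + 4 + 8 + 9 + 3 + 7 = 54
Unweighted mean = 54 / 10 = 5.4
Weighted sum = 65618
Sum of weights = 1245 + 417 + 2151 + 1148 + 2175 + 1768 + 647 + 310 + 2076 + 2447 = 14384
Weighted mean = 65618 / 14384 = 4.5618743
Difference (weighted minus unweighted) = -0.8381257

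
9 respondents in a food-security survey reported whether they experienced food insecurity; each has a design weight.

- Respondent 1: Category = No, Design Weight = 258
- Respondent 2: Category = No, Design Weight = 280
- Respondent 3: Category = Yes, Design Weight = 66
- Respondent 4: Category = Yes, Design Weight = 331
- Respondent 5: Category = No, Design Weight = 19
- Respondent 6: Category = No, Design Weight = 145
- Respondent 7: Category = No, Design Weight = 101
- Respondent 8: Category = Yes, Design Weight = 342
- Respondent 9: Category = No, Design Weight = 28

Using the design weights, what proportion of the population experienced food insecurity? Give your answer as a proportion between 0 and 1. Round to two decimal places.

0.47

Sum of weights for 'Yes' = 66 + 331 + 342 = 739
Total weight = 258 + 280 + 66 + 331 + 19 + 145 + 101 + 342 + 28 = 1570
Weighted proportion = 739 / 1570 = 0.47070064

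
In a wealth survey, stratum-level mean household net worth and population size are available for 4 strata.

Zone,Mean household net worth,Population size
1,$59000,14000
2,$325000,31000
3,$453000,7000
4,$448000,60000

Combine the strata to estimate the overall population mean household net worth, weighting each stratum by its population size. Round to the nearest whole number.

365643

Σ Nₕ·x̄ₕ = 59000×14000 + 325000×31000 + 453000×7000 + 448000×60000
  = 826000000 + 10075000000 + 3171000000 + 26880000000 = 40952000000
Σ Nₕ = 14000 + 31000 + 7000 + 60000 = 112000
Overall mean = 40952000000 / 112000 = 365642.86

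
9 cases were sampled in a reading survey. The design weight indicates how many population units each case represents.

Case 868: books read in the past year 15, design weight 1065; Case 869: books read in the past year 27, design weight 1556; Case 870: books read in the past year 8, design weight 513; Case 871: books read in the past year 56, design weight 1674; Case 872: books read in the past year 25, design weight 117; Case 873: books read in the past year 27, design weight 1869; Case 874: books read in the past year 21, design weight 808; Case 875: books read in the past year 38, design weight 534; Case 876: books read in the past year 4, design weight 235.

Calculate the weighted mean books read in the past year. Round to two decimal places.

29.56

Weighted sum = 15×1065 + 27×1556 + 8×513 + 56×1674 + 25×117 + 27×1869 + 21×808 + 38×534 + 4×235
  = 15975 + 42012 + 4104 + 93744 + 2925 + 50463 + 16968 + 20292 + 940 = 247423
Sum of weights = 1065 + 1556 + 513 + 1674 + 117 + 1869 + 808 + 534 + 235 = 8371
Weighted mean = 247423 / 8371 = 29.557162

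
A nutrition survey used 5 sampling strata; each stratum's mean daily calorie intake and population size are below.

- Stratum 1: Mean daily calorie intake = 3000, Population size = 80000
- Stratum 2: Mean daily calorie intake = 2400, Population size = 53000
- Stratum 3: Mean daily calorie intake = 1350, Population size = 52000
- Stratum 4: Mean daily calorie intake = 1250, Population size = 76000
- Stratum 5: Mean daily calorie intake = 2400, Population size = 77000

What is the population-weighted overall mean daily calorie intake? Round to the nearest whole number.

2122

Σ Nₕ·x̄ₕ = 3000×80000 + 2400×53000 + 1350×52000 + 1250×76000 + 2400×77000
  = 717200000
Σ Nₕ = 80000 + 53000 + 52000 + 76000 + 77000 = 338000
Overall mean = 717200000 / 338000 = 2121.8935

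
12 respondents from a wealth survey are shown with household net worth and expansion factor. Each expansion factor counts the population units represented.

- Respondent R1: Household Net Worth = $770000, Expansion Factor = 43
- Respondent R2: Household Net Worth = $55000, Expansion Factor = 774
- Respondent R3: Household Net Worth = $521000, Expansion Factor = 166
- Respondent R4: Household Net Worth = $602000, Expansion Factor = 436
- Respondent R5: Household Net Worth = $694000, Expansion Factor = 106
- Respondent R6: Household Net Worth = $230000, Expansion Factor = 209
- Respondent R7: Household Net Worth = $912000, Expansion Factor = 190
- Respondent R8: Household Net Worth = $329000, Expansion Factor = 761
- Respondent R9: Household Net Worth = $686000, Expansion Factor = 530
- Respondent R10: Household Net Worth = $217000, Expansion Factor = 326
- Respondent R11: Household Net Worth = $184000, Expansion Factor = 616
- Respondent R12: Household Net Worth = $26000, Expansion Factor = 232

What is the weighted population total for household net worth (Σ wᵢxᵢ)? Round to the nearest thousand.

1523619000

Weighted total = 770000×43 + 55000×774 + 521000×166 + 602000×436 + 694000×106 + 230000×209 + 912000×190 + 329000×761 + 686000×530 + 217000×326 + 184000×616 + 26000×232
  = 33110000 + 42570000 + 86486000 + 262472000 + 73564000 + 48070000 + 173280000 + 250369000 + 363580000 + 70742000 + 113344000 + 6032000 = 1523619000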